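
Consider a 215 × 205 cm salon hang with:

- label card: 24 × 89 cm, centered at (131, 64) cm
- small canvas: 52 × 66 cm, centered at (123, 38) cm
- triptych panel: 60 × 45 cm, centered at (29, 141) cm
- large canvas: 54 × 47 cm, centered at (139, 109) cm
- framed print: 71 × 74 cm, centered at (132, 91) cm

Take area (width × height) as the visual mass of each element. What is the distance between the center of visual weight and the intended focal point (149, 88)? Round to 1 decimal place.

≈ 35.3 cm

Areas → weights: label card 24·89 = 2136, small canvas 52·66 = 3432, triptych panel 60·45 = 2700, large canvas 54·47 = 2538, framed print 71·74 = 5254; Σw = 16060.
x-moment: 2136·131 + 3432·123 + 2700·29 + 2538·139 + 5254·132 = 1826562; centroid 1826562/16060 ≈ 113.73.
y-moment: 2136·64 + 3432·38 + 2700·141 + 2538·109 + 5254·91 = 1402576; centroid 1402576/16060 ≈ 87.33.
Offset from (149, 88): Δx ≈ -35.27, Δy ≈ -0.67; distance = √(Δx² + Δy²) ≈ 35.27.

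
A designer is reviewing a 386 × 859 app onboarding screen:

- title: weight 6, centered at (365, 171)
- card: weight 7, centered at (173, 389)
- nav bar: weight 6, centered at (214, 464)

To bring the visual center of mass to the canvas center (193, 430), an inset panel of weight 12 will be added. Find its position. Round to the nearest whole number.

With the inset panel, Σw becomes 6 + 7 + 6 + 12 = 31.
x: target moment 31×193 = 5983; current 6·365 + 7·173 + 6·214 = 4685; the inset panel supplies 1298, so x = 1298/12 ≈ 108.17.
y: target moment 31×430 = 13330; current 6·171 + 7·389 + 6·464 = 6533; the inset panel supplies 6797, so y = 6797/12 ≈ 566.42.

(108, 566)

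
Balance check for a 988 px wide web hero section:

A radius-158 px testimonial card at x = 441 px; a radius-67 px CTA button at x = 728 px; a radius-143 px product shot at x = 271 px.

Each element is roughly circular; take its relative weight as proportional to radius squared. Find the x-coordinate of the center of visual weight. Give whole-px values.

r² weights: testimonial card 158² = 24964, CTA button 67² = 4489, product shot 143² = 20449. Total = 49902.
Σw·x = 24964·441 + 4489·728 + 20449·271 = 19818795, so x̄ = 19818795/49902 ≈ 397.15.

x ≈ 397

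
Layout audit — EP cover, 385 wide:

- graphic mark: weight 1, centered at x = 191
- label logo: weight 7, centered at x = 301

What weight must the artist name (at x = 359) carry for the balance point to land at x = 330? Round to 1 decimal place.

Fixed elements: Σw = 1 + 7 = 8, Σw·x = 1·191 + 7·301 = 2298.
Set Σw·x/Σw = 330: (2298 + 359w) = 330·(8 + w).
Rearranging, w·(359 − 330) = 330·8 − 2298 = 342, so w ≈ 342/29 = 11.79.

w ≈ 11.8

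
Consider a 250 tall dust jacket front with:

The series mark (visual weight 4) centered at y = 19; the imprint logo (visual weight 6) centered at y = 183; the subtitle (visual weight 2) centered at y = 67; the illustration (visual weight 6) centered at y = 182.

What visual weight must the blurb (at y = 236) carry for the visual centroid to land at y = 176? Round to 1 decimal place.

Existing Σw = 18 (4 + 6 + 2 + 6); existing moment 4·19 + 6·183 + 2·67 + 6·182 = 2400.
Set Σw·y/Σw = 176: (2400 + 236w) = 176·(18 + w).
Rearranging, w·(236 − 176) = 176·18 − 2400 = 768, so w ≈ 768/60 = 12.80.

w ≈ 12.8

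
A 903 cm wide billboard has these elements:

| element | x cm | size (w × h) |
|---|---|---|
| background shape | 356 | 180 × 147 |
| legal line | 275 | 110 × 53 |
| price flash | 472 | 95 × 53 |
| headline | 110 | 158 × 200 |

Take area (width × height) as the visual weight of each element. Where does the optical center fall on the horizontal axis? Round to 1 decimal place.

Taking area as weight: background shape 180·147 = 26460, legal line 110·53 = 5830, price flash 95·53 = 5035, headline 158·200 = 31600. Sum 68925.
Σw·x = 26460·356 + 5830·275 + 5035·472 + 31600·110 = 16875530, so x̄ = 16875530/68925 ≈ 244.84.

x ≈ 244.8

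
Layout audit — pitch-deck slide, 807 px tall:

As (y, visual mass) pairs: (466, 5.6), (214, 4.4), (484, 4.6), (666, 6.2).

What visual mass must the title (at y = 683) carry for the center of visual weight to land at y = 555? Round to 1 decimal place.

w ≈ 12.8

Existing Σw = 20.8 (5.6 + 4.4 + 4.6 + 6.2); existing moment 5.6·466 + 4.4·214 + 4.6·484 + 6.2·666 = 9906.8.
Set Σw·y/Σw = 555: (9906.8 + 683w) = 555·(20.8 + w).
Rearranging, w·(683 − 555) = 555·20.8 − 9906.8 = 1637.2, so w ≈ 1637.2/128 = 12.79.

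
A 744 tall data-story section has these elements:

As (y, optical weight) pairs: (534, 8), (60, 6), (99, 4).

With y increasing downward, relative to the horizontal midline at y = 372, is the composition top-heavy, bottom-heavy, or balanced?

Σw = 8 + 6 + 4 = 18.
y-moment: 8·534 + 6·60 + 4·99 = 5028; centroid 5028/18 ≈ 279.33.
279.3 lies above (smaller y than) the midline 372, so the layout is top-heavy.

top-heavy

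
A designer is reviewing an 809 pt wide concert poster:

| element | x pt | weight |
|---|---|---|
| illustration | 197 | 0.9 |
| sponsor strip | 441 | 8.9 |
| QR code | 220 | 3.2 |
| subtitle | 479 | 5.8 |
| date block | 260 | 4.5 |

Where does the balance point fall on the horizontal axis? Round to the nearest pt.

x ≈ 376

Σw = 0.9 + 8.9 + 3.2 + 5.8 + 4.5 = 23.3.
Σw·x = 0.9·197 + 8.9·441 + 3.2·220 + 5.8·479 + 4.5·260 = 8754.4, so x̄ = 8754.4/23.3 ≈ 375.73.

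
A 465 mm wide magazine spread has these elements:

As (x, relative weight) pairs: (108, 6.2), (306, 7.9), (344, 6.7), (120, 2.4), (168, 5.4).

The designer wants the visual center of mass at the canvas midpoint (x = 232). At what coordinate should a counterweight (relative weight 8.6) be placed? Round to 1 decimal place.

x ≈ 237.6

New total weight: (6.2 + 7.9 + 6.7 + 2.4 + 5.4) + 8.6 = 37.2.
x: need Σw·x = 37.2·232 = 8630.4. Existing = 6.2·108 + 7.9·306 + 6.7·344 + 2.4·120 + 5.4·168 = 6587.0. Remainder 2043.4 / 8.6 ≈ 237.60.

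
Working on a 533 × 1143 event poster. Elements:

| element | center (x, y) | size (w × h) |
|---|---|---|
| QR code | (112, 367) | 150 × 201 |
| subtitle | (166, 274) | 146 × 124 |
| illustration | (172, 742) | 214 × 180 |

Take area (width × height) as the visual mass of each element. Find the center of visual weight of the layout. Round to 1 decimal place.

Areas → weights: QR code 150·201 = 30150, subtitle 146·124 = 18104, illustration 214·180 = 38520; Σw = 86774.
Σw·x = 30150·112 + 18104·166 + 38520·172 = 13007504, so x̄ = 13007504/86774 ≈ 149.90.
Σw·y = 30150·367 + 18104·274 + 38520·742 = 44607386, so ȳ = 44607386/86774 ≈ 514.06.

(149.9, 514.1)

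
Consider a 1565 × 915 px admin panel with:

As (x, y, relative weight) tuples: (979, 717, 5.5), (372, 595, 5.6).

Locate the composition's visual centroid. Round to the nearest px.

Σw = 5.5 + 5.6 = 11.1.
x: (5.5·979 + 5.6·372) / 11.1 = 7467.7 / 11.1 ≈ 672.77
y: (5.5·717 + 5.6·595) / 11.1 = 7275.5 / 11.1 ≈ 655.45

(673, 655)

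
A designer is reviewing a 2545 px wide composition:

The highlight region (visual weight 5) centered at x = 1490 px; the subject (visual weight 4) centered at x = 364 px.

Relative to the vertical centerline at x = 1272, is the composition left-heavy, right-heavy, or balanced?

left-heavy

Weights sum to 5 + 4 = 9.
Σw·x = 5·1490 + 4·364 = 8906, so x̄ = 8906/9 ≈ 989.56.
989.6 vs midline 1272 → left-heavy.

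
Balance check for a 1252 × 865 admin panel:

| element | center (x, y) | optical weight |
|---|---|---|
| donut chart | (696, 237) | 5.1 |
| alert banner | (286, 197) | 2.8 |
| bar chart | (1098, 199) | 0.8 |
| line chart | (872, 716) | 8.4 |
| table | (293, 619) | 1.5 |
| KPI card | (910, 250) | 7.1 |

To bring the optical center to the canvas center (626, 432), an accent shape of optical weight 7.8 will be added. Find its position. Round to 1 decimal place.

With the accent shape, Σw becomes 5.1 + 2.8 + 0.8 + 8.4 + 1.5 + 7.1 + 7.8 = 33.5.
Along x: (19454.1 + 7.8·x) / 33.5 = 626 (existing moment 5.1·696 + 2.8·286 + 0.8·1098 + 8.4·872 + 1.5·293 + 7.1·910 = 19454.1) ⇒ x = (20971.0 − 19454.1) / 7.8 ≈ 194.47.
Along y: (10637.4 + 7.8·y) / 33.5 = 432 (existing moment 5.1·237 + 2.8·197 + 0.8·199 + 8.4·716 + 1.5·619 + 7.1·250 = 10637.4) ⇒ y = (14472.0 − 10637.4) / 7.8 ≈ 491.62.

(194.5, 491.6)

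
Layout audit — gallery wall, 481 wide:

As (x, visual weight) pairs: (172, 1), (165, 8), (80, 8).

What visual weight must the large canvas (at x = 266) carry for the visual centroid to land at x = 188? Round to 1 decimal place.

Existing Σw = 17 (1 + 8 + 8); existing moment 1·172 + 8·165 + 8·80 = 2132.
Set Σw·x/Σw = 188: (2132 + 266w) = 188·(17 + w).
So w = (188·17 − 2132)/(266 − 188) = 1064/78 ≈ 13.64.

w ≈ 13.6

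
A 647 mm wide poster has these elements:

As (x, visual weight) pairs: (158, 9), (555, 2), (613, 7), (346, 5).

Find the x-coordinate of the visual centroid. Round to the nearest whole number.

x ≈ 372

Σw = 9 + 2 + 7 + 5 = 23.
Σw·x = 9·158 + 2·555 + 7·613 + 5·346 = 8553, so x̄ = 8553/23 ≈ 371.87.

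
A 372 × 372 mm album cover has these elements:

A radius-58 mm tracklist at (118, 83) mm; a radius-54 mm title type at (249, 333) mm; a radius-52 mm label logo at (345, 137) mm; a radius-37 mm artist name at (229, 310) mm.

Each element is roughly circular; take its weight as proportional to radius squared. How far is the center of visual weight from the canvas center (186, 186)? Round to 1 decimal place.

Weights ∝ r²: tracklist 58² = 3364, title type 54² = 2916, label logo 52² = 2704, artist name 37² = 1369; Σw = 10353.
x-moment: 3364·118 + 2916·249 + 2704·345 + 1369·229 = 2369417; centroid 2369417/10353 ≈ 228.86.
y-moment: 3364·83 + 2916·333 + 2704·137 + 1369·310 = 2045078; centroid 2045078/10353 ≈ 197.53.
Offset from (186, 186): Δx ≈ 42.86, Δy ≈ 11.53; distance = √(Δx² + Δy²) ≈ 44.39.

≈ 44.4 mm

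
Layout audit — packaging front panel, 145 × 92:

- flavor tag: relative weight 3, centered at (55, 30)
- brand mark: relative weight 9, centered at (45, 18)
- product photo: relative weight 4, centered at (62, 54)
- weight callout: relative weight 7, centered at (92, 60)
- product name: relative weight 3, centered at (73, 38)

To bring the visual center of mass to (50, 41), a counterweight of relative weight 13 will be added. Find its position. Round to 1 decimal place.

New total weight: (3 + 9 + 4 + 7 + 3) + 13 = 39.
x: target moment 39×50 = 1950; current 3·55 + 9·45 + 4·62 + 7·92 + 3·73 = 1681; the counterweight supplies 269, so x = 269/13 ≈ 20.69.
y: target moment 39×41 = 1599; current 3·30 + 9·18 + 4·54 + 7·60 + 3·38 = 1002; the counterweight supplies 597, so y = 597/13 ≈ 45.92.

(20.7, 45.9)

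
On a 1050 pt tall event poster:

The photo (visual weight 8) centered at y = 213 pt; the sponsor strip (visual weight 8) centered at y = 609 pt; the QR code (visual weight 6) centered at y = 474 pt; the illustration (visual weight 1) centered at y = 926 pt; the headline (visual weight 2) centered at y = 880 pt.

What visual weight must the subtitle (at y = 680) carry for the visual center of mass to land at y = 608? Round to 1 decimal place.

Fixed elements: Σw = 8 + 8 + 6 + 1 + 2 = 25, Σw·y = 8·213 + 8·609 + 6·474 + 1·926 + 2·880 = 12106.
Set Σw·y/Σw = 608: (12106 + 680w) = 608·(25 + w).
Solving: w = (608·25 − 12106) / (680 − 608) = 3094 / 72 ≈ 42.97.

w ≈ 43.0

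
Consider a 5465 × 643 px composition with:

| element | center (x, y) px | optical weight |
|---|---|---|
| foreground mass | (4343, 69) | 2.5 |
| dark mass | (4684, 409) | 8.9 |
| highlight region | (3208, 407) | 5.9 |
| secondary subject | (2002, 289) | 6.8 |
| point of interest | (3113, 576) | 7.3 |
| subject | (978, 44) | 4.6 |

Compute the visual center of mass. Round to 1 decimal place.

(3119.7, 349.6)

Σw = 2.5 + 8.9 + 5.9 + 6.8 + 7.3 + 4.6 = 36.0.
Σw·x = 2.5·4343 + 8.9·4684 + 5.9·3208 + 6.8·2002 + 7.3·3113 + 4.6·978 = 112309.6, so x̄ = 112309.6/36.0 ≈ 3119.71.
Σw·y = 2.5·69 + 8.9·409 + 5.9·407 + 6.8·289 + 7.3·576 + 4.6·44 = 12586.3, so ȳ = 12586.3/36.0 ≈ 349.62.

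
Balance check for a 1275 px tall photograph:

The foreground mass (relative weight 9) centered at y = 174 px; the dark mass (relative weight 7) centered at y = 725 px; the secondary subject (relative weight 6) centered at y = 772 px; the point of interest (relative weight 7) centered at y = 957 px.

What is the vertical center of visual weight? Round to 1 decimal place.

y ≈ 619.7

Σw = 9 + 7 + 6 + 7 = 29.
y-moment: 9·174 + 7·725 + 6·772 + 7·957 = 17972; centroid 17972/29 ≈ 619.72.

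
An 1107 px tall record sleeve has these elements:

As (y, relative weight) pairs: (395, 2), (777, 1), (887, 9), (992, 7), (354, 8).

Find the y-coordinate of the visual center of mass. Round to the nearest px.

Weights sum to 2 + 1 + 9 + 7 + 8 = 27.
Σw·y = 2·395 + 1·777 + 9·887 + 7·992 + 8·354 = 19326, so ȳ = 19326/27 ≈ 715.78.

y ≈ 716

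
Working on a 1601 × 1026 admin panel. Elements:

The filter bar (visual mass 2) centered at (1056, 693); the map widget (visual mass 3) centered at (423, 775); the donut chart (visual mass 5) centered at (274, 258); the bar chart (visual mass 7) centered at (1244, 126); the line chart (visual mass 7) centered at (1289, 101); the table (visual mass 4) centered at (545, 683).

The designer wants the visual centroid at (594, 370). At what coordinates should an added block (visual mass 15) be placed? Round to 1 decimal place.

New total weight: (2 + 3 + 5 + 7 + 7 + 4) + 15 = 43.
Along x: (24662 + 15·x) / 43 = 594 (existing moment 2·1056 + 3·423 + 5·274 + 7·1244 + 7·1289 + 4·545 = 24662) ⇒ x = (25542 − 24662) / 15 ≈ 58.67.
Along y: (9322 + 15·y) / 43 = 370 (existing moment 2·693 + 3·775 + 5·258 + 7·126 + 7·101 + 4·683 = 9322) ⇒ y = (15910 − 9322) / 15 ≈ 439.20.

(58.7, 439.2)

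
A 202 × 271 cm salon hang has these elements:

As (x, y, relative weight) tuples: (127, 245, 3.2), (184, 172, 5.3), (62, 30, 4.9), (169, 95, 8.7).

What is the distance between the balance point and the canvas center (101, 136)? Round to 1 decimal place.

Total weight = 3.2 + 5.3 + 4.9 + 8.7 = 22.1.
x-moment: 3.2·127 + 5.3·184 + 4.9·62 + 8.7·169 = 3155.7; centroid 3155.7/22.1 ≈ 142.79.
y-moment: 3.2·245 + 5.3·172 + 4.9·30 + 8.7·95 = 2669.1; centroid 2669.1/22.1 ≈ 120.77.
Relative to (101, 136): Δ = (41.79, -15.23); |Δ| = √(41.79² + -15.23²) ≈ 44.48.

≈ 44.5 cm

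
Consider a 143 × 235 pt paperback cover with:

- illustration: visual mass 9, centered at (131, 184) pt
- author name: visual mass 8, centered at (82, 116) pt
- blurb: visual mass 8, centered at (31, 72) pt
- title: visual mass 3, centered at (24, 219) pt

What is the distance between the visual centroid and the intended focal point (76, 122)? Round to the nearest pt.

≈ 14 pt

Weights sum to 9 + 8 + 8 + 3 = 28.
x-moment: 9·131 + 8·82 + 8·31 + 3·24 = 2155; centroid 2155/28 ≈ 76.96.
y-moment: 9·184 + 8·116 + 8·72 + 3·219 = 3817; centroid 3817/28 ≈ 136.32.
Offset from (76, 122): Δx ≈ 0.96, Δy ≈ 14.32; distance = √(Δx² + Δy²) ≈ 14.35.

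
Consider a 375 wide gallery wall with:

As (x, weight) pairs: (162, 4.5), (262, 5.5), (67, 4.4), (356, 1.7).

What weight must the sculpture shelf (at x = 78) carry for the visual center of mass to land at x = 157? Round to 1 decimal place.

Existing Σw = 16.1 (4.5 + 5.5 + 4.4 + 1.7); existing moment 4.5·162 + 5.5·262 + 4.4·67 + 1.7·356 = 3070.0.
For the centroid to hit 157: (3070.0 + w·78) / (16.1 + w) = 157.
So w = (157·16.1 − 3070.0)/(78 − 157) = -542.3/-79 ≈ 6.86.

w ≈ 6.9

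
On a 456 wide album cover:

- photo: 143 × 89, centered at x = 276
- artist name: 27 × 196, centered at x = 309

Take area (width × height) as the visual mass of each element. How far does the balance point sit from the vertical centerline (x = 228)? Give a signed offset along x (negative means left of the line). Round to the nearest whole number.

≈ 58

Taking area as weight: photo 143·89 = 12727, artist name 27·196 = 5292. Sum 18019.
Σw·x = 12727·276 + 5292·309 = 5147880, so x̄ = 5147880/18019 ≈ 285.69.
Offset from x = 228: 285.69 − 228 ≈ 57.69.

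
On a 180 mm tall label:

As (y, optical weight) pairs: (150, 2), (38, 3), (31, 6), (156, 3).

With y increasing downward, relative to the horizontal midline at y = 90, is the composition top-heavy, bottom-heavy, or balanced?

Weights sum to 2 + 3 + 6 + 3 = 14.
Σw·y = 2·150 + 3·38 + 6·31 + 3·156 = 1068, so ȳ = 1068/14 ≈ 76.29.
76.3 lies above (smaller y than) the midline 90, so the layout is top-heavy.

top-heavy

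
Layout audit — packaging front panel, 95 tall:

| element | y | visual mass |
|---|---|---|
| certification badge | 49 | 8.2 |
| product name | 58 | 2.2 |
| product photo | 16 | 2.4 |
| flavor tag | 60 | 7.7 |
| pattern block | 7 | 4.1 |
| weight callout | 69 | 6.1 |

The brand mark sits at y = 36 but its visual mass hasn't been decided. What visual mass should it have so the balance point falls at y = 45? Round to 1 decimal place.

Existing Σw = 30.7 (8.2 + 2.2 + 2.4 + 7.7 + 4.1 + 6.1); existing moment 8.2·49 + 2.2·58 + 2.4·16 + 7.7·60 + 4.1·7 + 6.1·69 = 1479.4.
Balance at y = 45 requires (1479.4 + w·36) / (30.7 + w) = 45.
Solving: w = (45·30.7 − 1479.4) / (36 − 45) = -97.9 / -9 ≈ 10.88.

w ≈ 10.9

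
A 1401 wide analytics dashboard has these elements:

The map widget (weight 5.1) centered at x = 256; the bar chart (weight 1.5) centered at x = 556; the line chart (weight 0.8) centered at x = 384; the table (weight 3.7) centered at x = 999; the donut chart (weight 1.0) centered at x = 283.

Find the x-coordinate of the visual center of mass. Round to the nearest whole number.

Weights sum to 5.1 + 1.5 + 0.8 + 3.7 + 1.0 = 12.1.
x-moment: 5.1·256 + 1.5·556 + 0.8·384 + 3.7·999 + 1.0·283 = 6426.1; centroid 6426.1/12.1 ≈ 531.08.

x ≈ 531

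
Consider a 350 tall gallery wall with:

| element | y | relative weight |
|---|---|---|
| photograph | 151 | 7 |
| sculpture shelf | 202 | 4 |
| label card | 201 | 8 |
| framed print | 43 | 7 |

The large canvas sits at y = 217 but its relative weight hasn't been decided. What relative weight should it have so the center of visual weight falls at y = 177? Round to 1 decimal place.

w ≈ 20.7

Fixed elements: Σw = 7 + 4 + 8 + 7 = 26, Σw·y = 7·151 + 4·202 + 8·201 + 7·43 = 3774.
For the centroid to hit 177: (3774 + w·217) / (26 + w) = 177.
Solving: w = (177·26 − 3774) / (217 − 177) = 828 / 40 ≈ 20.70.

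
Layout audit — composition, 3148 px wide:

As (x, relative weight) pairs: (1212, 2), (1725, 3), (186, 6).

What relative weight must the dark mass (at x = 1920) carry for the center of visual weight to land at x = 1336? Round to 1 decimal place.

Existing Σw = 11 (2 + 3 + 6); existing moment 2·1212 + 3·1725 + 6·186 = 8715.
Balance at x = 1336 requires (8715 + w·1920) / (11 + w) = 1336.
Solving: w = (1336·11 − 8715) / (1920 − 1336) = 5981 / 584 ≈ 10.24.

w ≈ 10.2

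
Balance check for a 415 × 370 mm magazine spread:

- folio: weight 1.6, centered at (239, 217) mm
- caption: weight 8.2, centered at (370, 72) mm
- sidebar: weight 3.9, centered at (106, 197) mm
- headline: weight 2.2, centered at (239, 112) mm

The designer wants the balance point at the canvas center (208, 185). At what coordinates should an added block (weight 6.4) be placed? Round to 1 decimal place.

With the added block, Σw becomes 1.6 + 8.2 + 3.9 + 2.2 + 6.4 = 22.3.
Along x: (4355.6 + 6.4·x) / 22.3 = 208 (existing moment 1.6·239 + 8.2·370 + 3.9·106 + 2.2·239 = 4355.6) ⇒ x = (4638.4 − 4355.6) / 6.4 ≈ 44.19.
Along y: (1952.3 + 6.4·y) / 22.3 = 185 (existing moment 1.6·217 + 8.2·72 + 3.9·197 + 2.2·112 = 1952.3) ⇒ y = (4125.5 − 1952.3) / 6.4 ≈ 339.56.

(44.2, 339.6)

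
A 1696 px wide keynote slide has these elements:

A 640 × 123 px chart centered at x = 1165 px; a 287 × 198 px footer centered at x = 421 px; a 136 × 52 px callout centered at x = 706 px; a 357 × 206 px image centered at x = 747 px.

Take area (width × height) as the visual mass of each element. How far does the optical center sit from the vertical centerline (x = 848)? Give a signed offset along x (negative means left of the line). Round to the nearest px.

Areas: chart 640·123 = 78720, footer 287·198 = 56826, callout 136·52 = 7072, image 357·206 = 73542. Total weight = 216160.
Σw·x = 78720·1165 + 56826·421 + 7072·706 + 73542·747 = 175561252, so x̄ = 175561252/216160 ≈ 812.18.
Against x = 848, that's 812.18 − 848 = -35.82.

≈ -36 px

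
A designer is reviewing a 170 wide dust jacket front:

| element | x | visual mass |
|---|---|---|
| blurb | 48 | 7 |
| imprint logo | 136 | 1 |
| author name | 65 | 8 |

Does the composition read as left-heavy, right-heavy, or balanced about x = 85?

Σw = 7 + 1 + 8 = 16.
x-moment: 7·48 + 1·136 + 8·65 = 992; centroid 992/16 ≈ 62.00.
Since 62.0 is left of 85, the composition reads left-heavy.

left-heavy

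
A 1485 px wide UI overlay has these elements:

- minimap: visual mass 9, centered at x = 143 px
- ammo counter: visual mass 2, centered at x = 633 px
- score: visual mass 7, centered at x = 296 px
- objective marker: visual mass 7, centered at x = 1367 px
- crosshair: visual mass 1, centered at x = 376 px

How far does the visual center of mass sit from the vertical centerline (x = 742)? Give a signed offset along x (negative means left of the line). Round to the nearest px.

Weights sum to 9 + 2 + 7 + 7 + 1 = 26.
x-moment: 9·143 + 2·633 + 7·296 + 7·1367 + 1·376 = 14570; centroid 14570/26 ≈ 560.38.
Offset from x = 742: 560.38 − 742 ≈ -181.62.

≈ -182 px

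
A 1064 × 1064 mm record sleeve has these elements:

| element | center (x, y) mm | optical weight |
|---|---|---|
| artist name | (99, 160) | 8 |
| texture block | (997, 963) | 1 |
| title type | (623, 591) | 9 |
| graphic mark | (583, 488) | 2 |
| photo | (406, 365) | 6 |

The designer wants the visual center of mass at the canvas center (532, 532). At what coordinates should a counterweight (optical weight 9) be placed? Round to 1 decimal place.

With the counterweight, Σw becomes 8 + 1 + 9 + 2 + 6 + 9 = 35.
x: need Σw·x = 35·532 = 18620. Existing = 8·99 + 1·997 + 9·623 + 2·583 + 6·406 = 10998. Remainder 7622 / 9 ≈ 846.89.
y: need Σw·y = 35·532 = 18620. Existing = 8·160 + 1·963 + 9·591 + 2·488 + 6·365 = 10728. Remainder 7892 / 9 ≈ 876.89.

(846.9, 876.9)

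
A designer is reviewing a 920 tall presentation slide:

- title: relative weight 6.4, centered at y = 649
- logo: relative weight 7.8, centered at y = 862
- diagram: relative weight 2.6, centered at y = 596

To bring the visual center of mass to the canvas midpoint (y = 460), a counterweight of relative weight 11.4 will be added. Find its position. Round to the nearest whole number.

After adding the counterweight, total weight = 6.4 + 7.8 + 2.6 + 11.4 = 28.2.
y: need Σw·y = 28.2·460 = 12972.0. Existing = 6.4·649 + 7.8·862 + 2.6·596 = 12426.8. Remainder 545.2 / 11.4 ≈ 47.82.

y ≈ 48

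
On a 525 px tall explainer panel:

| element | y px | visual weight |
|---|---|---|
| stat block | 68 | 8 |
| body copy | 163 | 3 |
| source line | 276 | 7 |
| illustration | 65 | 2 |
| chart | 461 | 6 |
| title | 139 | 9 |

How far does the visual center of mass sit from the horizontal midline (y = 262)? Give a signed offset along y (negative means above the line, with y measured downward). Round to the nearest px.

≈ -59 px

Weights sum to 8 + 3 + 7 + 2 + 6 + 9 = 35.
Σw·y = 7112; ȳ = 7112/35 ≈ 203.20.
Against y = 262, that's 203.20 − 262 = -58.80.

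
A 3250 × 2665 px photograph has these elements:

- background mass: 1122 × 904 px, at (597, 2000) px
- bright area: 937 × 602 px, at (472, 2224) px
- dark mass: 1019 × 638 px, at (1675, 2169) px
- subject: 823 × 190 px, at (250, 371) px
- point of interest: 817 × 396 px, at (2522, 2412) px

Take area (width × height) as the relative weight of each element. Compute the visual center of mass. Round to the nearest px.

Areas: background mass 1122·904 = 1014288, bright area 937·602 = 564074, dark mass 1019·638 = 650122, subject 823·190 = 156370, point of interest 817·396 = 323532. Total weight = 2708386.
x: (1014288·597 + 564074·472 + 650122·1675 + 156370·250 + 323532·2522) / 2708386 = 2815767418 / 2708386 ≈ 1039.65
y: (1014288·2000 + 564074·2224 + 650122·2169 + 156370·371 + 323532·2412) / 2708386 = 5531563648 / 2708386 ≈ 2042.38

(1040, 2042)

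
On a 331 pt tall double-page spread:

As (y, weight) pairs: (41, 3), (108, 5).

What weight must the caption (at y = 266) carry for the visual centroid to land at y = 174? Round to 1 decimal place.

w ≈ 7.9

Known weights sum to 3 + 5 = 8; their moment is 3·41 + 5·108 = 663.
Balance at y = 174 requires (663 + w·266) / (8 + w) = 174.
Rearranging, w·(266 − 174) = 174·8 − 663 = 729, so w ≈ 729/92 = 7.92.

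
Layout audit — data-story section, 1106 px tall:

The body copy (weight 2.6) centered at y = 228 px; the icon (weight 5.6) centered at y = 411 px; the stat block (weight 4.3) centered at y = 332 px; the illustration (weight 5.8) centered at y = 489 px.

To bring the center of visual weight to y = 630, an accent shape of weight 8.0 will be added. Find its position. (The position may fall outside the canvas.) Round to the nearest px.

y ≈ 1176

With the accent shape, Σw becomes 2.6 + 5.6 + 4.3 + 5.8 + 8.0 = 26.3.
y: need Σw·y = 26.3·630 = 16569.0. Existing = 2.6·228 + 5.6·411 + 4.3·332 + 5.8·489 = 7158.2. Remainder 9410.8 / 8.0 ≈ 1176.35.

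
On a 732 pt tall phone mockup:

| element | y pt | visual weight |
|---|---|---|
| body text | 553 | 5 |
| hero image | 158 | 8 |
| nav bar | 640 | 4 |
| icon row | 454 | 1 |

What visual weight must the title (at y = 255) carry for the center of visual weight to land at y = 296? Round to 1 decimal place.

Fixed elements: Σw = 5 + 8 + 4 + 1 = 18, Σw·y = 5·553 + 8·158 + 4·640 + 1·454 = 7043.
Set Σw·y/Σw = 296: (7043 + 255w) = 296·(18 + w).
Solving: w = (296·18 − 7043) / (255 − 296) = -1715 / -41 ≈ 41.83.

w ≈ 41.8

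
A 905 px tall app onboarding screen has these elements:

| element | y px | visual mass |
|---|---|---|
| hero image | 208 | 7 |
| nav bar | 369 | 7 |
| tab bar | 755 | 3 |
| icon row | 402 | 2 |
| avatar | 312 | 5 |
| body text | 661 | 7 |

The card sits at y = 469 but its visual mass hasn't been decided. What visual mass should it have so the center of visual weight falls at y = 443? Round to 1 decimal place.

Known weights sum to 7 + 7 + 3 + 2 + 5 + 7 = 31; their moment is 7·208 + 7·369 + 3·755 + 2·402 + 5·312 + 7·661 = 13295.
Balance at y = 443 requires (13295 + w·469) / (31 + w) = 443.
So w = (443·31 − 13295)/(469 − 443) = 438/26 ≈ 16.85.

w ≈ 16.8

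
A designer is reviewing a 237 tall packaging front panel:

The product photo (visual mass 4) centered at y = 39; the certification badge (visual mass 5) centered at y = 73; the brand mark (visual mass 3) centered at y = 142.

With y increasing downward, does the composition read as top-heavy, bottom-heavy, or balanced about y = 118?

top-heavy

Σw = 4 + 5 + 3 = 12.
y-moment: 4·39 + 5·73 + 3·142 = 947; centroid 947/12 ≈ 78.92.
Since 78.9 is above (smaller y than) 118, the composition reads top-heavy.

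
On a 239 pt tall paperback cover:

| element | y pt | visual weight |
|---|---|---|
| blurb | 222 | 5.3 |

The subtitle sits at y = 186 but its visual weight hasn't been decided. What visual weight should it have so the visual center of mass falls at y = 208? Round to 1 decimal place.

Known: weight 5.3 with moment 5.3·222 = 1176.6.
For the centroid to hit 208: (1176.6 + w·186) / (5.3 + w) = 208.
Solving: w = (208·5.3 − 1176.6) / (186 − 208) = -74.2 / -22 ≈ 3.37.

w ≈ 3.4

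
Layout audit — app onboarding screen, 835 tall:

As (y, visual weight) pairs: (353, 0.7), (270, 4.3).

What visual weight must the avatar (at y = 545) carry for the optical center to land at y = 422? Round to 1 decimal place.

w ≈ 5.7

Existing Σw = 5.0 (0.7 + 4.3); existing moment 0.7·353 + 4.3·270 = 1408.1.
For the centroid to hit 422: (1408.1 + w·545) / (5.0 + w) = 422.
Rearranging, w·(545 − 422) = 422·5.0 − 1408.1 = 701.9, so w ≈ 701.9/123 = 5.71.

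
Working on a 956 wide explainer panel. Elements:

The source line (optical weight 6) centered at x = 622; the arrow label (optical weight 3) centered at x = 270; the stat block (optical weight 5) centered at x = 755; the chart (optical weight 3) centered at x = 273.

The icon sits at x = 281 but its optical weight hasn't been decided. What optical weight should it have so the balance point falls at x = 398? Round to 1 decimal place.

w ≈ 20.3

Fixed elements: Σw = 6 + 3 + 5 + 3 = 17, Σw·x = 6·622 + 3·270 + 5·755 + 3·273 = 9136.
Balance at x = 398 requires (9136 + w·281) / (17 + w) = 398.
Rearranging, w·(281 − 398) = 398·17 − 9136 = -2370, so w ≈ -2370/-117 = 20.26.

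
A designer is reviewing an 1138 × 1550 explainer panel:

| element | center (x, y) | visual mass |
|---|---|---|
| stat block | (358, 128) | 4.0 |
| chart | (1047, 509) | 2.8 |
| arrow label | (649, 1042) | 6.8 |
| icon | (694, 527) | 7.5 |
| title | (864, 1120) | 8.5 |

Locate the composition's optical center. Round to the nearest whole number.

Weights sum to 4.0 + 2.8 + 6.8 + 7.5 + 8.5 = 29.6.
x-moment: 4.0·358 + 2.8·1047 + 6.8·649 + 7.5·694 + 8.5·864 = 21325.8; centroid 21325.8/29.6 ≈ 720.47.
y-moment: 4.0·128 + 2.8·509 + 6.8·1042 + 7.5·527 + 8.5·1120 = 22495.3; centroid 22495.3/29.6 ≈ 759.98.

(720, 760)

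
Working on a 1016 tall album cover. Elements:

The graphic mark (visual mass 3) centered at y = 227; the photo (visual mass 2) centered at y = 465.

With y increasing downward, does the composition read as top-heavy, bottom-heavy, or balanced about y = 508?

Total weight = 3 + 2 = 5.
Σw·y = 3·227 + 2·465 = 1611, so ȳ = 1611/5 ≈ 322.20.
Since 322.2 is above (smaller y than) 508, the composition reads top-heavy.

top-heavy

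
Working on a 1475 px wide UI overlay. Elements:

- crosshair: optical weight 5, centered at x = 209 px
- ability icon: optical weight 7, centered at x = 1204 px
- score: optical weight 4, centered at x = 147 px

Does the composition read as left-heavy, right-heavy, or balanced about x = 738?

Total weight = 5 + 7 + 4 = 16.
x-moment: 5·209 + 7·1204 + 4·147 = 10061; centroid 10061/16 ≈ 628.81.
628.8 lies left of the midline 738, so the layout is left-heavy.

left-heavy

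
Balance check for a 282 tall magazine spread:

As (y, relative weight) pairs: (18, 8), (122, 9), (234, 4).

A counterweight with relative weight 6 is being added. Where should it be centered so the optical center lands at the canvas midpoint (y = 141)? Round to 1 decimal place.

After adding the counterweight, total weight = 8 + 9 + 4 + 6 = 27.
y: need Σw·y = 27·141 = 3807. Existing = 8·18 + 9·122 + 4·234 = 2178. Remainder 1629 / 6 ≈ 271.50.

y ≈ 271.5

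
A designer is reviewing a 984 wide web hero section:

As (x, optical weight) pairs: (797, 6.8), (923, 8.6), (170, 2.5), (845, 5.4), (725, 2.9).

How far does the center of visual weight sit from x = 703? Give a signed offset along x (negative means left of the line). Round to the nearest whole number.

≈ 77

Weights sum to 6.8 + 8.6 + 2.5 + 5.4 + 2.9 = 26.2.
x-moment: 6.8·797 + 8.6·923 + 2.5·170 + 5.4·845 + 2.9·725 = 20447.9; centroid 20447.9/26.2 ≈ 780.45.
Offset from x = 703: 780.45 − 703 ≈ 77.45.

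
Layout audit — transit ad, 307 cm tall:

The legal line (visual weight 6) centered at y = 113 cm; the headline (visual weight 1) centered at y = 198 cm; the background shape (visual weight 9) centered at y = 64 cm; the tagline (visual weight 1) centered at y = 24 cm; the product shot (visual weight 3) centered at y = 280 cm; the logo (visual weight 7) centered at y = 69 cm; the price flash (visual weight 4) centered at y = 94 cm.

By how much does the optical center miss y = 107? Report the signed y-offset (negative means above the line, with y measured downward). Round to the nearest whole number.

Weights sum to 6 + 1 + 9 + 1 + 3 + 7 + 4 = 31.
y: moment 3175 / weight 31 ≈ 102.42
Difference: 102.42 − 107 ≈ -4.58.

≈ -5 cm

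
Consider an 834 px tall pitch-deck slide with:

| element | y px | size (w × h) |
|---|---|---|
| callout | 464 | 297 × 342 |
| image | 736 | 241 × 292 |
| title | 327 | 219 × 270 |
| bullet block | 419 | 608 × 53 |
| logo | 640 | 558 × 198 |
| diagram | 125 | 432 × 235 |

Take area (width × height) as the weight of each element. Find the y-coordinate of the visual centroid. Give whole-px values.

Areas: callout 297·342 = 101574, image 241·292 = 70372, title 219·270 = 59130, bullet block 608·53 = 32224, logo 558·198 = 110484, diagram 432·235 = 101520. Total weight = 475304.
y: (101574·464 + 70372·736 + 59130·327 + 32224·419 + 110484·640 + 101520·125) / 475304 = 215161254 / 475304 ≈ 452.68

y ≈ 453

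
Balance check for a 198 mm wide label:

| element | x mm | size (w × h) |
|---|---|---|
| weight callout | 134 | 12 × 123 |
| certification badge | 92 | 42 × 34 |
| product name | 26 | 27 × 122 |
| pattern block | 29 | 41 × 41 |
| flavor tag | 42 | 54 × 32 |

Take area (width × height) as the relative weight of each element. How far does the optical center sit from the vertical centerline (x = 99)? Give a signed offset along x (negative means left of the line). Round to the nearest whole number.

Areas: weight callout 12·123 = 1476, certification badge 42·34 = 1428, product name 27·122 = 3294, pattern block 41·41 = 1681, flavor tag 54·32 = 1728. Total weight = 9607.
Σw·x = 1476·134 + 1428·92 + 3294·26 + 1681·29 + 1728·42 = 536129, so x̄ = 536129/9607 ≈ 55.81.
Difference: 55.81 − 99 ≈ -43.19.

≈ -43 mm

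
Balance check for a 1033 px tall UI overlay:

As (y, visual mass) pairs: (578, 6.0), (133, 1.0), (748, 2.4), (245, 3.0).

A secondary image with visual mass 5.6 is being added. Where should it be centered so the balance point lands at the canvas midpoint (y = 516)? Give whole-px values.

With the secondary image, Σw becomes 6.0 + 1.0 + 2.4 + 3.0 + 5.6 = 18.0.
y: target moment 18.0×516 = 9288.0; current 6.0·578 + 1.0·133 + 2.4·748 + 3.0·245 = 6131.2; the secondary image supplies 3156.8, so y = 3156.8/5.6 ≈ 563.71.

y ≈ 564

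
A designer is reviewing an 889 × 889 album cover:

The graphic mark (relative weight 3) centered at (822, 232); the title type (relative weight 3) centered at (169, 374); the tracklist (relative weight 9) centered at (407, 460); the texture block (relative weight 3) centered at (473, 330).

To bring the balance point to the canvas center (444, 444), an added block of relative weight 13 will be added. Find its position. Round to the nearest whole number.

New total weight: (3 + 3 + 9 + 3) + 13 = 31.
Along x: (8055 + 13·x) / 31 = 444 (existing moment 3·822 + 3·169 + 9·407 + 3·473 = 8055) ⇒ x = (13764 − 8055) / 13 ≈ 439.15.
Along y: (6948 + 13·y) / 31 = 444 (existing moment 3·232 + 3·374 + 9·460 + 3·330 = 6948) ⇒ y = (13764 − 6948) / 13 ≈ 524.31.

(439, 524)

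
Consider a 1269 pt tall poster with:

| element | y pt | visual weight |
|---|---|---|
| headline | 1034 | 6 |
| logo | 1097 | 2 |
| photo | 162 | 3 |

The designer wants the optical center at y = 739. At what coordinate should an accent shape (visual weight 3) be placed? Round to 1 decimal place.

y ≈ 487.3

New total weight: (6 + 2 + 3) + 3 = 14.
Along y: (8884 + 3·y) / 14 = 739 (existing moment 6·1034 + 2·1097 + 3·162 = 8884) ⇒ y = (10346 − 8884) / 3 ≈ 487.33.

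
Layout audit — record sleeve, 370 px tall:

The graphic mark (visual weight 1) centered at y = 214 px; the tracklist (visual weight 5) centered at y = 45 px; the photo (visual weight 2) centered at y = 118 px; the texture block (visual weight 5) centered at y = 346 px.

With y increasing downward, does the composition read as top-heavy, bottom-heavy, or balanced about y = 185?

balanced

Σw = 1 + 5 + 2 + 5 = 13.
y-moment: 1·214 + 5·45 + 2·118 + 5·346 = 2405; centroid 2405/13 ≈ 185.00.
That equals the midline 185 — balanced.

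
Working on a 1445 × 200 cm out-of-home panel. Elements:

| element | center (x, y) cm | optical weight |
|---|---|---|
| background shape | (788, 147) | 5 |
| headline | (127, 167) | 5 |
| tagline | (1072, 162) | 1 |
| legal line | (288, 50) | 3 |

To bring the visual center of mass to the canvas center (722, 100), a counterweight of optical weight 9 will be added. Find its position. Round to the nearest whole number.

(1122, 46)

New total weight: (5 + 5 + 1 + 3) + 9 = 23.
Along x: (6511 + 9·x) / 23 = 722 (existing moment 5·788 + 5·127 + 1·1072 + 3·288 = 6511) ⇒ x = (16606 − 6511) / 9 ≈ 1121.67.
Along y: (1882 + 9·y) / 23 = 100 (existing moment 5·147 + 5·167 + 1·162 + 3·50 = 1882) ⇒ y = (2300 − 1882) / 9 ≈ 46.44.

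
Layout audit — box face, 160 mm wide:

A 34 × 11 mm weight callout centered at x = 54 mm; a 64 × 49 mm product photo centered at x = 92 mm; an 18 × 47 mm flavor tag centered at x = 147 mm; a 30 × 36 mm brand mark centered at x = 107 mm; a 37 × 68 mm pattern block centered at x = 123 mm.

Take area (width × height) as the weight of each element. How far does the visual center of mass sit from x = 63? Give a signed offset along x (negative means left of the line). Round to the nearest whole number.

≈ 45 mm

Areas → weights: weight callout 34·11 = 374, product photo 64·49 = 3136, flavor tag 18·47 = 846, brand mark 30·36 = 1080, pattern block 37·68 = 2516; Σw = 7952.
Σw·x = 374·54 + 3136·92 + 846·147 + 1080·107 + 2516·123 = 858098, so x̄ = 858098/7952 ≈ 107.91.
Difference: 107.91 − 63 ≈ 44.91.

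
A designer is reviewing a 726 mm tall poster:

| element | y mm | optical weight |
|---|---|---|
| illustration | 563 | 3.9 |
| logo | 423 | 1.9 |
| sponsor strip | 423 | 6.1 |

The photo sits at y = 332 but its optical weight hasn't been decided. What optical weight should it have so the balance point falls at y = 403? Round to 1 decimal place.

w ≈ 11.0

Known weights sum to 3.9 + 1.9 + 6.1 = 11.9; their moment is 3.9·563 + 1.9·423 + 6.1·423 = 5579.7.
For the centroid to hit 403: (5579.7 + w·332) / (11.9 + w) = 403.
Solving: w = (403·11.9 − 5579.7) / (332 − 403) = -784.0 / -71 ≈ 11.04.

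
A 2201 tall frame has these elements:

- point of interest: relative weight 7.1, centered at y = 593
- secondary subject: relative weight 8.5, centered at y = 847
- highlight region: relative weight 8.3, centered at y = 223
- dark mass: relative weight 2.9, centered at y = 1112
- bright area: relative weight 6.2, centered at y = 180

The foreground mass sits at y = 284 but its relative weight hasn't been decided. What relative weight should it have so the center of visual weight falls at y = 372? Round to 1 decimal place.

w ≈ 60.5

Existing Σw = 33.0 (7.1 + 8.5 + 8.3 + 2.9 + 6.2); existing moment 7.1·593 + 8.5·847 + 8.3·223 + 2.9·1112 + 6.2·180 = 17601.5.
For the centroid to hit 372: (17601.5 + w·284) / (33.0 + w) = 372.
Solving: w = (372·33.0 − 17601.5) / (284 − 372) = -5325.5 / -88 ≈ 60.52.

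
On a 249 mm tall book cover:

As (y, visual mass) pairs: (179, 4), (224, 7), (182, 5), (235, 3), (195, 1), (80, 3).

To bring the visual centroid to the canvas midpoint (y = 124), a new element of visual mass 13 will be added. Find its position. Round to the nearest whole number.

y ≈ 10

New total weight: (4 + 7 + 5 + 3 + 1 + 3) + 13 = 36.
Along y: (4334 + 13·y) / 36 = 124 (existing moment 4·179 + 7·224 + 5·182 + 3·235 + 1·195 + 3·80 = 4334) ⇒ y = (4464 − 4334) / 13 ≈ 10.00.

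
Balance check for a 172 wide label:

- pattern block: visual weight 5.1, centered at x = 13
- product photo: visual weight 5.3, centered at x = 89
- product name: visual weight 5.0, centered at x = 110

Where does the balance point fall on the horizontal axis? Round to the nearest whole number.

x ≈ 71

Σw = 5.1 + 5.3 + 5.0 = 15.4.
x: (5.1·13 + 5.3·89 + 5.0·110) / 15.4 = 1088.0 / 15.4 ≈ 70.65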